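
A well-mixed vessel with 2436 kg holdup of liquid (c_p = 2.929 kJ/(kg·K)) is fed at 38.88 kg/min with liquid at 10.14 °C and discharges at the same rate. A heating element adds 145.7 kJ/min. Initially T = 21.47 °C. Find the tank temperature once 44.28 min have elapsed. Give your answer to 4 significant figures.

16.38 °C

M c_p dT/dt = ṁ c_p (T_in − T) + Q̇.
τ = M/ṁ = 62.6543 min; T_ss = T_in + Q̇/(ṁ c_p) = 10.14 + 145.7/(38.88·2.929) = 11.4194 °C.
Solution: T(t) = T_ss + (T₀ − T_ss) e^(−t/τ).
T(44.28) = 11.4194 + (10.0506)·e^(−44.28/62.6543) = 11.4194 + (10.0506)·0.493252 = 16.3769 °C.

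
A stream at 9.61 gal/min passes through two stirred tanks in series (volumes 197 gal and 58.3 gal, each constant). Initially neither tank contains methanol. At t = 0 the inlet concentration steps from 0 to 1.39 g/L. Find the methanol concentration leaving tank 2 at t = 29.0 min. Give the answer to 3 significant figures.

Each tank obeys Vᵢ dCᵢ/dt = Q(Cᵢ₋₁ − Cᵢ), so τᵢ = Vᵢ/Q.
τ₁ = 197/9.61 = 20.499 min; τ₂ = 58.3/9.61 = 6.0666 min.
Tank 1: C₁ = C_in(1 − e^(−t/τ₁)). Tank 2 (τ₁ ≠ τ₂): C₂ = C_in[1 − (τ₁ e^(−t/τ₁) − τ₂ e^(−t/τ₂))/(τ₁ − τ₂)].
At t = 29.0: e^(−t/τ₁) = 0.24301, e^(−t/τ₂) = 0.0083937.
C₂ = 1.39·[1 − (20.499·0.24301 − 6.0666·0.0083937)/(14.433)] = 1.39·0.65838 = 0.91515 g/L.

0.915 g/L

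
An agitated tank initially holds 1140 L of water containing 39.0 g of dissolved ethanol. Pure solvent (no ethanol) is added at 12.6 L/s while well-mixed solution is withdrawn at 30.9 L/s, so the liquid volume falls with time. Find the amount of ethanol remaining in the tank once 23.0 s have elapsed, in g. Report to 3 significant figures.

Let m(t) be the amount of ethanol. Volume: V(t) = V₀ + (Q_in − Q_out) t = 1140 − 18.300 t; V(23.0) = 719.10 L.
No ethanol enters, so dm/dt = −Q_out · (m/V).
dm/m = −Q_out dt/(V₀ − 18.300 t); integrating gives ln(m/m₀) = −(Q_out/(Q_in−Q_out)) ln(V/V₀).
m = m₀ (V₀/V)^(Q_out/(Q_in−Q_out)) = 39.0 × (1140/719.10)^(-1.6885) = 17.913 g.

17.9 g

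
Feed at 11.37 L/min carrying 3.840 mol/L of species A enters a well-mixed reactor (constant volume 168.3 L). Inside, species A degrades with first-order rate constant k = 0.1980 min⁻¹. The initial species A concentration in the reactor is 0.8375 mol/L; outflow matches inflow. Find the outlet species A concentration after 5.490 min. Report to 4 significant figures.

0.9445 mol/L

Accumulation = in − out − consumed: V dC/dt = Q C_in − Q C − k V C.
dC/dt = (Q/V) C_in − (Q/V + k) C; effective rate a = Q/V + k = 0.0675579 + 0.1980 = 0.265558 min⁻¹.
C_ss = Q C_in/(Q + kV) = 0.976896 mol/L; C(t) = C_ss + (C₀ − C_ss) e^(−a t).
C(5.490) = 0.976896 + (-0.139396)·e^(−0.265558·5.490) = 0.976896 + (-0.139396)·0.232721 = 0.944455 mol/L.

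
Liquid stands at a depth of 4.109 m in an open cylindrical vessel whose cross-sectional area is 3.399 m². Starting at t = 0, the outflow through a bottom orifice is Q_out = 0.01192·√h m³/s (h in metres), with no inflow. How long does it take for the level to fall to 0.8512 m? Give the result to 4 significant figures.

With no inflow, A dh/dt = −0.01192 √h.
∫ h^(−1/2) dh = −(0.01192/A) ∫ dt, giving 2√h = 2√h₀ − (0.01192/A) t.
t = 2A(√h₀ − √h)/0.01192 = 2·3.399·(√4.109 − √0.8512)/0.01192
  = 6.79800 × (2.02707 − 0.922605) / 0.01192 = 629.877 s.

629.9 s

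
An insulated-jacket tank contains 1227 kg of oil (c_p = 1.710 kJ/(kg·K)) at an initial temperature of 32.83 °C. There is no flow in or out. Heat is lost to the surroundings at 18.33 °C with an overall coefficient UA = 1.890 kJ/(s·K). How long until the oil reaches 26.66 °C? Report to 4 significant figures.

M c_p dT/dt = −UA(T − T_amb).
τ = M c_p/UA = 1110.14 s; T_ss = T_amb = 18.3300 °C.
T(t) = T_ss + (T₀ − T_ss)e^(−t/τ); set T = 26.66:
t = −τ ln[(T − T_ss)/(T₀ − T_ss)] = −1110.14 · ln(0.574483) = 615.336 s.

615.3 s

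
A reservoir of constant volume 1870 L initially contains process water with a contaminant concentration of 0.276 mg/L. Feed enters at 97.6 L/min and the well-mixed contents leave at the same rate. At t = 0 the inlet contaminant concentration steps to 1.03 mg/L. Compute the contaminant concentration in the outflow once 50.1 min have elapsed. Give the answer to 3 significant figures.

0.975 mg/L

Accumulation = in − out for the solute gives V dC/dt = Q(C_in − C).
Time constant τ = V/Q = 1870/97.6 = 19.160 min.
C approaches C_in exponentially: C(t) = C_in + (C₀ − C_in) e^(−t/τ).
C(50.1) = 1.03 + (0.276 − 1.03)·e^(−50.1/19.160) = 1.03 + (-0.75400)·0.073179 = 0.97482 mg/L.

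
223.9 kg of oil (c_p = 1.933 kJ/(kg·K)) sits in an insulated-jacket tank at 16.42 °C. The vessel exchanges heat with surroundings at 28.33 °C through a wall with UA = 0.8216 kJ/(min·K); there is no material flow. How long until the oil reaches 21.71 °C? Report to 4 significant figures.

309.4 min

M c_p dT/dt = −UA(T − T_amb).
τ = M c_p/UA = 526.775 min; T_ss = T_amb = 28.3300 °C.
T(t) = T_ss + (T₀ − T_ss)e^(−t/τ); set T = 21.71:
t = −τ ln[(T − T_ss)/(T₀ − T_ss)] = −526.775 · ln(0.555835) = 309.366 min.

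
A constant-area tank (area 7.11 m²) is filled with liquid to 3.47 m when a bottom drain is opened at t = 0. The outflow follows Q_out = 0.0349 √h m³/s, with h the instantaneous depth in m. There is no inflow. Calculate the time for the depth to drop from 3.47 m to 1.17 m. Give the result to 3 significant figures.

A dh/dt = −Q_out = −0.0349 √h.
This is separable: 2 d(√h)/dt = −0.0349/A, so √h = √h₀ − (0.0349/(2A)) t.
t = 2A(√h₀ − √h)/0.0349 = 2·7.11·(√3.47 − √1.17)/0.0349
  = 14.220 × (1.8628 − 1.0817) / 0.0349 = 318.27 s.

318 s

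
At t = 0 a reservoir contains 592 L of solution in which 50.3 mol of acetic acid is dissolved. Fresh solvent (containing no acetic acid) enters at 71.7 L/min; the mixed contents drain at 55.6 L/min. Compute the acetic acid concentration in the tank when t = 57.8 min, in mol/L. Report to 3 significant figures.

Let m(t) be the amount of acetic acid. Volume: V(t) = V₀ + (Q_in − Q_out) t = 592 + 16.100 t; V(57.8) = 1522.6 L.
Species balance (pure solvent in): dm/dt = −Q_out · m/V(t).
dm/m = −Q_out dt/(V₀ + 16.100 t); integrating gives ln(m/m₀) = −(Q_out/(Q_in−Q_out)) ln(V/V₀).
m = m₀ (V₀/V)^(Q_out/(Q_in−Q_out)) = 50.3 × (592/1522.6)^(3.4534) = 1.9265 mol.
C = m/V = 1.9265/1522.6 = 0.0012653 mol/L.

0.00127 mol/L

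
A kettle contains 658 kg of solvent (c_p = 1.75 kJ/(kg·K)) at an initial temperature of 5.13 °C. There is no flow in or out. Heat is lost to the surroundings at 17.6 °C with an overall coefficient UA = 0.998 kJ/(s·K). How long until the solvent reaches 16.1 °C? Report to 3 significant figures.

M c_p dT/dt = −UA(T − T_amb).
τ = M c_p/UA = 1153.8 s; T_ss = T_amb = 17.600 °C.
T(t) = T_ss + (T₀ − T_ss)e^(−t/τ); set T = 16.1:
t = −τ ln[(T − T_ss)/(T₀ − T_ss)] = −1153.8 · ln(0.12029) = 2443.6 s.

2440 s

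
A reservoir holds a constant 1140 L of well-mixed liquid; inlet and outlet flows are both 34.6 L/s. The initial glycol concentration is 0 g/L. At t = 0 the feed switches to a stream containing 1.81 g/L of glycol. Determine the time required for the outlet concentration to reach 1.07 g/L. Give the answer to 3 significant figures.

29.5 s

Species balance: V dC/dt = Q(C_in − C) ⇒ τ = V/Q = 32.948 s.
C(t) = C_in + (C₀ − C_in) e^(−t/τ). Set C = 1.07 and solve for t:
e^(−t/τ) = (C − C_in)/(C₀ − C_in) = (1.07 − 1.81)/(0 − 1.81) = 0.40884
t = −τ ln(…) = 32.948 × 0.89443 = 29.470 s.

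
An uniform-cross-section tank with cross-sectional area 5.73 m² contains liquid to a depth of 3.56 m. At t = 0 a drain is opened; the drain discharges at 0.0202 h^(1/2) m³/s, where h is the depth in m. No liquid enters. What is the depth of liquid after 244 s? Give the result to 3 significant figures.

With no inflow, A dh/dt = −0.0202 √h.
This is separable: 2 d(√h)/dt = −0.0202/A, so √h = √h₀ − (0.0202/(2A)) t.
√h = √3.56 − 0.0202·244/(2·5.73) = 1.8868 − 0.43009 = 1.4567.
h = 1.4567² = 2.1220 m.

2.12 m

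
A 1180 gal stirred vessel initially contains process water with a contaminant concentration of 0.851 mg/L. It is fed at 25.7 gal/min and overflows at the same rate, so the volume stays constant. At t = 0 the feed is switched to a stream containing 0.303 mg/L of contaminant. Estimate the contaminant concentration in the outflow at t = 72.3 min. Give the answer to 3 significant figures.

Unsteady species balance (constant V, well mixed): V dC/dt = Q(C_in − C).
Rewrite as dC/dt + C/τ = C_in/τ, τ = V/Q = 45.914 min.
C approaches C_in exponentially: C(t) = C_in + (C₀ − C_in) e^(−t/τ).
C(72.3) = 0.303 + (0.851 − 0.303)·e^(−72.3/45.914) = 0.303 + (0.54800)·0.20708 = 0.41648 mg/L.

0.416 mg/L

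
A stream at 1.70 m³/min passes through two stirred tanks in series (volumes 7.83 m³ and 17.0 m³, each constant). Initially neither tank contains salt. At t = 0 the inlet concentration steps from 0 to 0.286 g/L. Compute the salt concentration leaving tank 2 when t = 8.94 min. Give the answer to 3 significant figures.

0.104 g/L

Each tank obeys Vᵢ dCᵢ/dt = Q(Cᵢ₋₁ − Cᵢ), so τᵢ = Vᵢ/Q.
τ₁ = 7.83/1.70 = 4.6059 min; τ₂ = 17.0/1.70 = 10.000 min.
Tank 1: C₁ = C_in(1 − e^(−t/τ₁)). Tank 2 (τ₁ ≠ τ₂): C₂ = C_in[1 − (τ₁ e^(−t/τ₁) − τ₂ e^(−t/τ₂))/(τ₁ − τ₂)].
At t = 8.94: e^(−t/τ₁) = 0.14356, e^(−t/τ₂) = 0.40902.
C₂ = 0.286·[1 − (4.6059·0.14356 − 10.000·0.40902)/(-5.3941)] = 0.286·0.36432 = 0.10420 g/L.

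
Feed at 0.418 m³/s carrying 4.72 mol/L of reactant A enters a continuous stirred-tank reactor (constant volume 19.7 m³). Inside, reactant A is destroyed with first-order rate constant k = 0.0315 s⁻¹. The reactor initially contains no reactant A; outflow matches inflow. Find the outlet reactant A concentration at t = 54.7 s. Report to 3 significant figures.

1.79 mol/L

V dC/dt = Q(C_in − C) − k V C.
This is linear with rate a = Q/V + k = 0.052718 s⁻¹.
C_ss = Q C_in/(Q + kV) = 1.8997 mol/L; C(t) = C_ss + (C₀ − C_ss) e^(−a t).
C(54.7) = 1.8997 + (-1.8997)·e^(−0.052718·54.7) = 1.8997 + (-1.8997)·0.055928 = 1.7935 mol/L.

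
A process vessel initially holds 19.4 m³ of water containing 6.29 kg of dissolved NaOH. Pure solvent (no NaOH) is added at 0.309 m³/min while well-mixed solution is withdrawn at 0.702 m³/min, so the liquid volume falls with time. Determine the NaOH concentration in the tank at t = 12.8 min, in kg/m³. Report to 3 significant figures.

0.256 kg/m³

Let m(t) be the amount of NaOH. Volume: V(t) = V₀ + (Q_in − Q_out) t = 19.4 − 0.39300 t; V(12.8) = 14.370 m³.
Solute balance: dm/dt = 0 − Q_out C = −Q_out m/V(t).
Separate: dm/m = −Q_out dt/V(t) ⇒ ln(m/m₀) = −(Q_out/(Q_in−Q_out)) ln(V/V₀).
m = m₀ (V₀/V)^(Q_out/(Q_in−Q_out)) = 6.29 × (19.4/14.370)^(-1.7863) = 3.6796 kg.
C = m/V = 3.6796/14.370 = 0.25607 kg/m³.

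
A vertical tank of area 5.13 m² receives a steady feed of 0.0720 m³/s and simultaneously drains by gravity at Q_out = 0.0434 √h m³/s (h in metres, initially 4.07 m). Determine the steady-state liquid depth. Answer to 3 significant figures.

2.75 m

Unsteady balance on liquid volume: A dh/dt = Q_in − 0.0434 √h. At steady state dh/dt = 0:
Q_in = 0.0434 √h_ss ⇒ √h_ss = 0.0720/0.0434 = 1.6590.
h_ss = 1.6590² = 2.7522 m. (Since h₀ = 4.07 m > h_ss, the level will fall toward this value.)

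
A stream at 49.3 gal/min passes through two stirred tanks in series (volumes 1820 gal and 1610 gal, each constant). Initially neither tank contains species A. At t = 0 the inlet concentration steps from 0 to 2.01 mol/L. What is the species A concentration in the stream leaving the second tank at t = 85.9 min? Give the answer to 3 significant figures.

Each tank obeys Vᵢ dCᵢ/dt = Q(Cᵢ₋₁ − Cᵢ), so τᵢ = Vᵢ/Q.
τ₁ = 1820/49.3 = 36.917 min; τ₂ = 1610/49.3 = 32.657 min.
Solving the cascade with C₁(0)=C₂(0)=0 gives C₂(t) = C_in[1 − (τ₁ e^(−t/τ₁) − τ₂ e^(−t/τ₂))/(τ₁ − τ₂)].
At t = 85.9: e^(−t/τ₁) = 0.097603, e^(−t/τ₂) = 0.072053.
C₂ = 2.01·[1 − (36.917·0.097603 − 32.657·0.072053)/(4.2596)] = 2.01·0.70652 = 1.4201 mol/L.

1.42 mol/L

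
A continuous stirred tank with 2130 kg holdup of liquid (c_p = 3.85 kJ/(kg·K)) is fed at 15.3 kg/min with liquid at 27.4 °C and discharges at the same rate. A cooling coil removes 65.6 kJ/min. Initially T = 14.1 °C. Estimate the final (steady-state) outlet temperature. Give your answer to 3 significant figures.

26.3 °C

First-law balance (no shaft work): M c_p dT/dt = ṁ c_p (T_in − T) − 65.6.
At steady state dT/dt = 0 ⇒ T_ss = T_in − Q̇/(ṁ c_p) = 27.4 − 65.6/(15.3·3.85) = 26.286 °C.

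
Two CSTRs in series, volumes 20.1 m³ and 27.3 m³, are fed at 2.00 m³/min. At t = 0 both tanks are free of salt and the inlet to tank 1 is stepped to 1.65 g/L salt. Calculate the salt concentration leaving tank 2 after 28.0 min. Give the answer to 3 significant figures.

1.13 g/L

Species balance on tank i: dCᵢ/dt = (Cᵢ₋₁ − Cᵢ)/τᵢ with τᵢ = Vᵢ/Q.
τ₁ = 20.1/2.00 = 10.050 min; τ₂ = 27.3/2.00 = 13.650 min.
Solving the cascade with C₁(0)=C₂(0)=0 gives C₂(t) = C_in[1 − (τ₁ e^(−t/τ₁) − τ₂ e^(−t/τ₂))/(τ₁ − τ₂)].
At t = 28.0: e^(−t/τ₁) = 0.061663, e^(−t/τ₂) = 0.12857.
C₂ = 1.65·[1 − (10.050·0.061663 − 13.650·0.12857)/(-3.6000)] = 1.65·0.68465 = 1.1297 g/L.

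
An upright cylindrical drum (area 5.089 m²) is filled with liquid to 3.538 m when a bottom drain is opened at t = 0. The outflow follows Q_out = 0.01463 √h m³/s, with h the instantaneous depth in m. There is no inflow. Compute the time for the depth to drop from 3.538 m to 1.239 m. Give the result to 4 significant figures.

534.2 s

A dh/dt = −Q_out = −0.01463 √h.
∫ h^(−1/2) dh = −(0.01463/A) ∫ dt, giving 2√h = 2√h₀ − (0.01463/A) t.
t = 2A(√h₀ − √h)/0.01463 = 2·5.089·(√3.538 − √1.239)/0.01463
  = 10.1780 × (1.88096 − 1.11310) / 0.01463 = 534.191 s.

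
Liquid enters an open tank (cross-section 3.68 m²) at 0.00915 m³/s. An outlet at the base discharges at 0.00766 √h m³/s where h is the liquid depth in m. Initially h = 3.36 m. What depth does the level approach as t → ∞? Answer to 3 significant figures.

1.43 m

A dh/dt = Q_in − 0.00766 √h. Steady state requires inflow = outflow:
Q_in = 0.00766 √h_ss ⇒ √h_ss = 0.00915/0.00766 = 1.1945.
h_ss = 1.1945² = 1.4269 m. (Since h₀ = 3.36 m > h_ss, the level will fall toward this value.)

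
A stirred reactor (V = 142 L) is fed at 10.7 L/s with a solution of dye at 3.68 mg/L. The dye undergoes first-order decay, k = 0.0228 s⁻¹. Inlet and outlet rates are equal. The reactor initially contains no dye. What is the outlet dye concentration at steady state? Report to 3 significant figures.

Accumulation = in − out − consumed: V dC/dt = Q C_in − Q C − k V C.
At steady state: 0 = Q C_in − (Q + kV) C_ss, so C_ss = Q C_in/(Q + kV).
C_ss = 10.7·3.68/(10.7 + 0.0228·142) = 39.376/13.938 = 2.8252 mg/L.

2.83 mg/L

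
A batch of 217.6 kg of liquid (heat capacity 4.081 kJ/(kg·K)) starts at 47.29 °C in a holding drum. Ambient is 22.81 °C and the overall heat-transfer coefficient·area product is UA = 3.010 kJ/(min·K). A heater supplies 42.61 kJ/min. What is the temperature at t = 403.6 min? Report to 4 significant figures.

39.59 °C

Heat balance on the well-mixed liquid: M c_p dT/dt = −UA(T − T_amb) + Q̇.
dT/dt = (T_ss − T)/τ with T_ss = T_amb + Q̇/UA = 22.81 + 42.61/3.010 = 36.9661 °C, τ = M c_p/UA = 217.6·4.081/3.010 = 295.025 min.
Integrating: T(t) = T_ss + (T₀ − T_ss) e^(−t/τ).
T(403.6) = 36.9661 + (10.3239)·0.254611 = 39.5947 °C.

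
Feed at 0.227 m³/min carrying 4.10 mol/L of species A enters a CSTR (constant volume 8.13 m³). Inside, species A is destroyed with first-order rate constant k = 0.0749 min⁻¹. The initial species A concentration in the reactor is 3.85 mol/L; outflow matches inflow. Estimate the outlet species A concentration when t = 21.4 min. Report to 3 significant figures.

1.42 mol/L

Accumulation = in − out − consumed: V dC/dt = Q C_in − Q C − k V C.
This is linear with rate a = Q/V + k = 0.10282 min⁻¹.
C_ss = Q C_in/(Q + kV) = 1.1134 mol/L; C(t) = C_ss + (C₀ − C_ss) e^(−a t).
C(21.4) = 1.1134 + (2.7366)·e^(−0.10282·21.4) = 1.1134 + (2.7366)·0.11076 = 1.4165 mol/L.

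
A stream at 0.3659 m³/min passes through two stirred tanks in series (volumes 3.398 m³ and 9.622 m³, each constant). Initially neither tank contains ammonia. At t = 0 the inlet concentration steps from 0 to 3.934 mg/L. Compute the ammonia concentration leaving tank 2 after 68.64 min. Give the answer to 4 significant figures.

Species balance on tank i: dCᵢ/dt = (Cᵢ₋₁ − Cᵢ)/τᵢ with τᵢ = Vᵢ/Q.
τ₁ = 3.398/0.3659 = 9.28669 min; τ₂ = 9.622/0.3659 = 26.2968 min.
Tank 1: C₁ = C_in(1 − e^(−t/τ₁)). Tank 2 (τ₁ ≠ τ₂): C₂ = C_in[1 − (τ₁ e^(−t/τ₁) − τ₂ e^(−t/τ₂))/(τ₁ − τ₂)].
At t = 68.64: e^(−t/τ₁) = 0.000616641, e^(−t/τ₂) = 0.0735196.
C₂ = 3.934·[1 − (9.28669·0.000616641 − 26.2968·0.0735196)/(-17.0101)] = 3.934·0.886679 = 3.48819 mg/L.

3.488 mg/L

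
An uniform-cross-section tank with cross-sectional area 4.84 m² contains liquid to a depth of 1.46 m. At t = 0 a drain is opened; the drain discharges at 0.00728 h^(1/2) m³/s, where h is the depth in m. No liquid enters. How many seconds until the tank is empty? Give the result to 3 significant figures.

Volume balance on the tank: A dh/dt = −0.00728 √h.
∫ h^(−1/2) dh = −(0.00728/A) ∫ dt, giving 2√h = 2√h₀ − (0.00728/A) t.
Tank is empty when √h = 0: t_empty = 2A√h₀/0.00728.
t_empty = 2·4.84·√1.46/0.00728 = 9.6800·1.2083/0.00728 = 1606.6 s.

1610 s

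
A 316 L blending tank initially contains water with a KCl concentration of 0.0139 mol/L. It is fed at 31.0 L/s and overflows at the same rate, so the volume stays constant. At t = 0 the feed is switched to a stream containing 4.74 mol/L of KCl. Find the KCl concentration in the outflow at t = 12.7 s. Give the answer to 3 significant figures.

3.38 mol/L

Transient balance on the dissolved component: V dC/dt = Q(C_in − C).
Rewrite as dC/dt + C/τ = C_in/τ, τ = V/Q = 10.194 s.
This is linear first-order; C(t) = C_in + (C₀ − C_in) e^(−t/τ).
C(12.7) = 4.74 + (0.0139 − 4.74)·e^(−12.7/10.194) = 4.74 + (-4.7261)·0.28769 = 3.3804 mol/L.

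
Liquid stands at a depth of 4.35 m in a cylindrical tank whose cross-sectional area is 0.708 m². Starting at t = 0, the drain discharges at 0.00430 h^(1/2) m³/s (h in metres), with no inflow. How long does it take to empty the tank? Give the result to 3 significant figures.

687 s

With no inflow, A dh/dt = −0.00430 √h.
∫ h^(−1/2) dh = −(0.00430/A) ∫ dt, giving 2√h = 2√h₀ − (0.00430/A) t.
Set h = 0: 2√h₀ = (0.00430/A) t_empty ⇒ t_empty = 2A√h₀/0.00430.
t_empty = 2·0.708·√4.35/0.00430 = 1.4160·2.0857/0.00430 = 686.81 s.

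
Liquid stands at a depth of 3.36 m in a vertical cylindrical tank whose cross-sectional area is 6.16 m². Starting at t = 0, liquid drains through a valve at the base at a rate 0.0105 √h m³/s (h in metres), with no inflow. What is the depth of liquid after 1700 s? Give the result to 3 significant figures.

With no inflow, A dh/dt = −0.0105 √h.
∫ h^(−1/2) dh = −(0.0105/A) ∫ dt, giving 2√h = 2√h₀ − (0.0105/A) t.
√h = √3.36 − 0.0105·1700/(2·6.16) = 1.8330 − 1.4489 = 0.38417.
h = 0.38417² = 0.14758 m.

0.148 m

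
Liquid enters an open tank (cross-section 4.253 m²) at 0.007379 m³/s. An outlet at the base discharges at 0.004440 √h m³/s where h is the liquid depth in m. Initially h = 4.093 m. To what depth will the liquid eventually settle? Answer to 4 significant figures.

2.762 m

A dh/dt = Q_in − 0.004440 √h. Steady state requires inflow = outflow:
Q_in = 0.004440 √h_ss ⇒ √h_ss = 0.007379/0.004440 = 1.66194.
h_ss = 1.66194² = 2.76203 m. (Since h₀ = 4.093 m > h_ss, the level will fall toward this value.)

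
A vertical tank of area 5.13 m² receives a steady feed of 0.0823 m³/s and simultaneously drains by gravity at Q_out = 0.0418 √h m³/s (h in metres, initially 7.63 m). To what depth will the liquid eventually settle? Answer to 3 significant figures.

Mass balance (ρ constant): A dh/dt = Q_in − 0.0418 √h. At steady state dh/dt = 0:
Q_in = 0.0418 √h_ss ⇒ √h_ss = 0.0823/0.0418 = 1.9689.
h_ss = 1.9689² = 3.8766 m. (Since h₀ = 7.63 m > h_ss, the level will fall toward this value.)

3.88 m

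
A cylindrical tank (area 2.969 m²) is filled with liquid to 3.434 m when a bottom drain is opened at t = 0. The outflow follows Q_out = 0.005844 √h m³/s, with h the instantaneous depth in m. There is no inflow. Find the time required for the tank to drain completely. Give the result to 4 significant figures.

With no inflow, A dh/dt = −0.005844 √h.
Separate and integrate: 2(√h − √h₀) = −(0.005844/A) t.
Tank is empty when √h = 0: t_empty = 2A√h₀/0.005844.
t_empty = 2·2.969·√3.434/0.005844 = 5.93800·1.85311/0.005844 = 1882.91 s.

1883 s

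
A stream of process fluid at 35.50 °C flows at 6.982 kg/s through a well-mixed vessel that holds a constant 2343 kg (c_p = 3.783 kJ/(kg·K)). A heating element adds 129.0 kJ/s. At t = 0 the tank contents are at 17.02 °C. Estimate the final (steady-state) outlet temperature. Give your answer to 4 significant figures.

Heat balance on the well-mixed liquid: M c_p dT/dt = ṁ c_p (T_in − T) + 129.0.
At steady state dT/dt = 0 ⇒ T_ss = T_in + Q̇/(ṁ c_p) = 35.50 + 129.0/(6.982·3.783) = 40.3840 °C.

40.38 °C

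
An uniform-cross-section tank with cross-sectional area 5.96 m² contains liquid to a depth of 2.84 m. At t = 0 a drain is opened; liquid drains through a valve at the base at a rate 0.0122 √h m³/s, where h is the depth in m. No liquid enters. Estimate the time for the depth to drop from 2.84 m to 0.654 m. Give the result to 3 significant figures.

A dh/dt = −Q_out = −0.0122 √h.
∫ h^(−1/2) dh = −(0.0122/A) ∫ dt, giving 2√h = 2√h₀ − (0.0122/A) t.
t = 2A(√h₀ − √h)/0.0122 = 2·5.96·(√2.84 − √0.654)/0.0122
  = 11.920 × (1.6852 − 0.80870) / 0.0122 = 856.41 s.

856 s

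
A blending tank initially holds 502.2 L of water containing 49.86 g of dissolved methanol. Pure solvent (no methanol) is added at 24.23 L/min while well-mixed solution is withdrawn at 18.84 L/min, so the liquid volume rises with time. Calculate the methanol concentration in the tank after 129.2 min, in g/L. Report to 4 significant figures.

0.001989 g/L

Let m(t) be the amount of methanol. Volume: V(t) = V₀ + (Q_in − Q_out) t = 502.2 + 5.39000 t; V(129.2) = 1198.59 L.
No methanol enters, so dm/dt = −Q_out · (m/V).
Separate: dm/m = −Q_out dt/V(t) ⇒ ln(m/m₀) = −(Q_out/(Q_in−Q_out)) ln(V/V₀).
m = m₀ (V₀/V)^(Q_out/(Q_in−Q_out)) = 49.86 × (502.2/1198.59)^(3.49536) = 2.38357 g.
C = m/V = 2.38357/1198.59 = 0.00198865 g/L.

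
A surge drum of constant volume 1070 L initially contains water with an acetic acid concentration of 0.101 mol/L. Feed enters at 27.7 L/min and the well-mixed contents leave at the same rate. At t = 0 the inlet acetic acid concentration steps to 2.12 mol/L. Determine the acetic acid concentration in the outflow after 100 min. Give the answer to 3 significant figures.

1.97 mol/L

Transient balance on the dissolved component: V dC/dt = Q(C_in − C).
So dC/dt = (C_in − C)/τ with τ = V/Q = 1070/27.7 = 38.628 min.
Integrating: C(t) = C_in + (C₀ − C_in) e^(−t/τ).
C(100) = 2.12 + (0.101 − 2.12)·e^(−100/38.628) = 2.12 + (-2.0190)·0.075111 = 1.9684 mol/L.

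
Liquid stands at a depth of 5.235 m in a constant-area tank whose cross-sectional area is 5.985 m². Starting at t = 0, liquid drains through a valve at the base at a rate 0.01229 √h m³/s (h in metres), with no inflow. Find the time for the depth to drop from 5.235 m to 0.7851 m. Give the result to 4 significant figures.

1365 s

With no inflow, A dh/dt = −0.01229 √h.
Separate and integrate: 2(√h − √h₀) = −(0.01229/A) t.
t = 2A(√h₀ − √h)/0.01229 = 2·5.985·(√5.235 − √0.7851)/0.01229
  = 11.9700 × (2.28801 − 0.886059) / 0.01229 = 1365.45 s.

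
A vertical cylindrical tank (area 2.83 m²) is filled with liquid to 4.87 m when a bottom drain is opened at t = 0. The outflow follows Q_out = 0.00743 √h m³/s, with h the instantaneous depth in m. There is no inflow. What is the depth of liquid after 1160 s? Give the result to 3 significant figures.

A dh/dt = −Q_out = −0.00743 √h.
∫ h^(−1/2) dh = −(0.00743/A) ∫ dt, giving 2√h = 2√h₀ − (0.00743/A) t.
√h = √4.87 − 0.00743·1160/(2·2.83) = 2.2068 − 1.5228 = 0.68405.
h = 0.68405² = 0.46793 m.

0.468 m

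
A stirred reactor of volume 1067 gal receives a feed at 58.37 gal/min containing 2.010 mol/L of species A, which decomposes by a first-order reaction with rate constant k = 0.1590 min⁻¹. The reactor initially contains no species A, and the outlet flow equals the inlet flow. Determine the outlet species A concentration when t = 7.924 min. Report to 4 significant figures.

Accumulation = in − out − consumed: V dC/dt = Q C_in − Q C − k V C.
This is linear with rate a = Q/V + k = 0.213705 min⁻¹.
C_ss = Q C_in/(Q + kV) = 0.514526 mol/L; C(t) = C_ss + (C₀ − C_ss) e^(−a t).
C(7.924) = 0.514526 + (-0.514526)·e^(−0.213705·7.924) = 0.514526 + (-0.514526)·0.183894 = 0.419908 mol/L.

0.4199 mol/L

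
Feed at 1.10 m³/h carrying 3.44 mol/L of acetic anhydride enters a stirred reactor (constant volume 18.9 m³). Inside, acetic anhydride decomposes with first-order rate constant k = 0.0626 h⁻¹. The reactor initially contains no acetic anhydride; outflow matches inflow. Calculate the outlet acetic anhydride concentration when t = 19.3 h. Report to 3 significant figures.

V dC/dt = Q(C_in − C) − k V C.
dC/dt = (Q/V) C_in − (Q/V + k) C; effective rate a = Q/V + k = 0.058201 + 0.0626 = 0.12080 h⁻¹.
C_ss = Q C_in/(Q + kV) = 1.6574 mol/L; C(t) = C_ss + (C₀ − C_ss) e^(−a t).
C(19.3) = 1.6574 + (-1.6574)·e^(−0.12080·19.3) = 1.6574 + (-1.6574)·0.097154 = 1.4963 mol/L.

1.50 mol/L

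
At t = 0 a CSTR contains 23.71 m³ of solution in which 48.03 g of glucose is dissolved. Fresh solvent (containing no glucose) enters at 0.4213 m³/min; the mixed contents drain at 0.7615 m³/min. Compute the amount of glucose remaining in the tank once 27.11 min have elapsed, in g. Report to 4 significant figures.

Let m(t) be the amount of glucose. Volume: V(t) = V₀ + (Q_in − Q_out) t = 23.71 − 0.340200 t; V(27.11) = 14.4872 m³.
Species balance (pure solvent in): dm/dt = −Q_out · m/V(t).
Separate: dm/m = −Q_out dt/V(t) ⇒ ln(m/m₀) = −(Q_out/(Q_in−Q_out)) ln(V/V₀).
m = m₀ (V₀/V)^(Q_out/(Q_in−Q_out)) = 48.03 × (23.71/14.4872)^(-2.23839) = 15.9446 g.

15.94 g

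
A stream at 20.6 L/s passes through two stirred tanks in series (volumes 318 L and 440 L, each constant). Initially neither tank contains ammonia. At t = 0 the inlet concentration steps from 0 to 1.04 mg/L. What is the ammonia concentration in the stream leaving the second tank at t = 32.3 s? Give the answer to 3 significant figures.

0.548 mg/L

Each tank obeys Vᵢ dCᵢ/dt = Q(Cᵢ₋₁ − Cᵢ), so τᵢ = Vᵢ/Q.
τ₁ = 318/20.6 = 15.437 s; τ₂ = 440/20.6 = 21.359 s.
Tank 1: C₁ = C_in(1 − e^(−t/τ₁)). Tank 2 (τ₁ ≠ τ₂): C₂ = C_in[1 − (τ₁ e^(−t/τ₁) − τ₂ e^(−t/τ₂))/(τ₁ − τ₂)].
At t = 32.3: e^(−t/τ₁) = 0.12339, e^(−t/τ₂) = 0.22042.
C₂ = 1.04·[1 − (15.437·0.12339 − 21.359·0.22042)/(-5.9223)] = 1.04·0.52668 = 0.54774 mg/L.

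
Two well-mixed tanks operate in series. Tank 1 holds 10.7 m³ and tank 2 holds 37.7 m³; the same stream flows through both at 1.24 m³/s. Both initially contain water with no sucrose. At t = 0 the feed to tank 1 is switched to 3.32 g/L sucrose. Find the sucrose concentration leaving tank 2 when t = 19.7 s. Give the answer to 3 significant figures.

Time constants: τᵢ = Vᵢ/Q for each well-mixed tank.
τ₁ = 10.7/1.24 = 8.6290 s; τ₂ = 37.7/1.24 = 30.403 s.
Tank 1: C₁ = C_in(1 − e^(−t/τ₁)). Tank 2 (τ₁ ≠ τ₂): C₂ = C_in[1 − (τ₁ e^(−t/τ₁) − τ₂ e^(−t/τ₂))/(τ₁ − τ₂)].
At t = 19.7: e^(−t/τ₁) = 0.10198, e^(−t/τ₂) = 0.52311.
C₂ = 3.32·[1 − (8.6290·0.10198 − 30.403·0.52311)/(-21.774)] = 3.32·0.30999 = 1.0292 g/L.

1.03 g/L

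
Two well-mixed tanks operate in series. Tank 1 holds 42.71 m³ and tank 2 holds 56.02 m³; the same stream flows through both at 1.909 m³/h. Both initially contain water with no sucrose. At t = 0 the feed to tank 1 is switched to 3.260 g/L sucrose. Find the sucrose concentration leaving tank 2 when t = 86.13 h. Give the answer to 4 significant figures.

2.754 g/L

Species balance on tank i: dCᵢ/dt = (Cᵢ₋₁ − Cᵢ)/τᵢ with τᵢ = Vᵢ/Q.
τ₁ = 42.71/1.909 = 22.3730 h; τ₂ = 56.02/1.909 = 29.3452 h.
Solving the cascade with C₁(0)=C₂(0)=0 gives C₂(t) = C_in[1 − (τ₁ e^(−t/τ₁) − τ₂ e^(−t/τ₂))/(τ₁ − τ₂)].
At t = 86.13: e^(−t/τ₁) = 0.0212854, e^(−t/τ₂) = 0.0531274.
C₂ = 3.260·[1 − (22.3730·0.0212854 − 29.3452·0.0531274)/(-6.97224)] = 3.260·0.844696 = 2.75371 g/L.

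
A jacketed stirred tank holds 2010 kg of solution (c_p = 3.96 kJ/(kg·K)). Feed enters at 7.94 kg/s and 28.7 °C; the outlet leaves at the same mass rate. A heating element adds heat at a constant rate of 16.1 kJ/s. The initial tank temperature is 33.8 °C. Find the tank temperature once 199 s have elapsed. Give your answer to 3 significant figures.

31.3 °C

Energy balance: M c_p dT/dt = ṁ c_p (T_in − T) + 16.1.
τ = M/ṁ = 253.15 s; T_ss = T_in + Q̇/(ṁ c_p) = 28.7 + 16.1/(7.94·3.96) = 29.212 °C.
This is linear first-order; T(t) = T_ss + (T₀ − T_ss) e^(−t/τ).
T(199) = 29.212 + (4.5880)·e^(−199/253.15) = 29.212 + (4.5880)·0.45562 = 31.302 °C.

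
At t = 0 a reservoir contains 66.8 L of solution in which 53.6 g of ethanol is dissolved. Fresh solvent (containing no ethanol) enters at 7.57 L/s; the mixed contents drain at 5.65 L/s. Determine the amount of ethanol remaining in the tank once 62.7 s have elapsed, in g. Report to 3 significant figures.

Let m(t) be the amount of ethanol. Volume: V(t) = V₀ + (Q_in − Q_out) t = 66.8 + 1.9200 t; V(62.7) = 187.18 L.
Solute balance: dm/dt = 0 − Q_out C = −Q_out m/V(t).
Separate: dm/m = −Q_out dt/V(t) ⇒ ln(m/m₀) = −(Q_out/(Q_in−Q_out)) ln(V/V₀).
m = m₀ (V₀/V)^(Q_out/(Q_in−Q_out)) = 53.6 × (66.8/187.18)^(2.9427) = 2.5842 g.

2.58 g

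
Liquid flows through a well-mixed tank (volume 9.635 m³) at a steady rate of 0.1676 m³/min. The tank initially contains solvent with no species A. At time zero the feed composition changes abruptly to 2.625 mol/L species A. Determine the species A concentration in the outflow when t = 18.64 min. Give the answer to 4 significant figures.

Transient balance on the dissolved component: V dC/dt = Q(C_in − C).
Rewrite as dC/dt + C/τ = C_in/τ, τ = V/Q = 57.4881 min.
Integrating: C(t) = C_in + (C₀ − C_in) e^(−t/τ).
C(18.64) = 2.625 + (0 − 2.625)·e^(−18.64/57.4881) = 2.625 + (-2.62500)·0.723076 = 0.726926 mol/L.

0.7269 mol/L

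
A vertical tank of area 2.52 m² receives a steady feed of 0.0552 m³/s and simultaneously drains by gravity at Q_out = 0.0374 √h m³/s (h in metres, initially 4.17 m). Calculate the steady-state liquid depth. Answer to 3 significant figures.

A dh/dt = Q_in − 0.0374 √h. Steady state requires inflow = outflow:
Q_in = 0.0374 √h_ss ⇒ √h_ss = 0.0552/0.0374 = 1.4759.
h_ss = 1.4759² = 2.1784 m. (Since h₀ = 4.17 m > h_ss, the level will fall toward this value.)

2.18 m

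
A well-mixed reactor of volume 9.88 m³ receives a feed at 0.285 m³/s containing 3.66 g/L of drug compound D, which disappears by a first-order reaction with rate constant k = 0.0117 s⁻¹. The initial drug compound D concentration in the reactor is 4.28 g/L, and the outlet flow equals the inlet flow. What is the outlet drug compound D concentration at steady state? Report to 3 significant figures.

2.60 g/L

Accumulation = in − out − consumed: V dC/dt = Q C_in − Q C − k V C.
Steady state (dC/dt = 0): C_ss = Q C_in/(Q + kV) = C_in/(1 + kV/Q).
C_ss = 0.285·3.66/(0.285 + 0.0117·9.88) = 1.0431/0.40060 = 2.6039 g/L.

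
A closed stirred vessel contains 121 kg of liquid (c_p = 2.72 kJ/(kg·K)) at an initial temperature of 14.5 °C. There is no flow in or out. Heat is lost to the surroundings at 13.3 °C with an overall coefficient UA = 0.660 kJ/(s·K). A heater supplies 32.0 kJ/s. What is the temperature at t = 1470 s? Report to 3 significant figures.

59.3 °C

Lumped-capacitance energy balance: M c_p dT/dt = UA(T_amb − T) + Q̇.
dT/dt = (T_ss − T)/τ with T_ss = T_amb + Q̇/UA = 13.3 + 32.0/0.660 = 61.785 °C, τ = M c_p/UA = 121·2.72/0.660 = 498.67 s.
This is linear first-order; T(t) = T_ss + (T₀ − T_ss) e^(−t/τ).
T(1470) = 61.785 + (-47.285)·0.052452 = 59.305 °C.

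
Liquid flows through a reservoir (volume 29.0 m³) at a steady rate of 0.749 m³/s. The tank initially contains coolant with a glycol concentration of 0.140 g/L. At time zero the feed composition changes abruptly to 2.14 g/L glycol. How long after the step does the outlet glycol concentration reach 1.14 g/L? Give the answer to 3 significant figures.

Species balance: V dC/dt = Q(C_in − C) ⇒ τ = V/Q = 38.718 s.
C(t) = C_in + (C₀ − C_in) e^(−t/τ). Set C = 1.14 and solve for t:
e^(−t/τ) = (C − C_in)/(C₀ − C_in) = (1.14 − 2.14)/(0.140 − 2.14) = 0.50000
t = −τ ln(…) = 38.718 × 0.69315 = 26.837 s.

26.8 s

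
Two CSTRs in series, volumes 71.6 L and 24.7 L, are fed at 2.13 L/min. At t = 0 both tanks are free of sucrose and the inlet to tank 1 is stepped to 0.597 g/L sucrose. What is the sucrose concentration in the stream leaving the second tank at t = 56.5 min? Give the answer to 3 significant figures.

0.430 g/L

Each tank obeys Vᵢ dCᵢ/dt = Q(Cᵢ₋₁ − Cᵢ), so τᵢ = Vᵢ/Q.
τ₁ = 71.6/2.13 = 33.615 min; τ₂ = 24.7/2.13 = 11.596 min.
Solving the cascade with C₁(0)=C₂(0)=0 gives C₂(t) = C_in[1 − (τ₁ e^(−t/τ₁) − τ₂ e^(−t/τ₂))/(τ₁ − τ₂)].
At t = 56.5: e^(−t/τ₁) = 0.18623, e^(−t/τ₂) = 0.0076560.
C₂ = 0.597·[1 − (33.615·0.18623 − 11.596·0.0076560)/(22.019)] = 0.597·0.71973 = 0.42968 g/L.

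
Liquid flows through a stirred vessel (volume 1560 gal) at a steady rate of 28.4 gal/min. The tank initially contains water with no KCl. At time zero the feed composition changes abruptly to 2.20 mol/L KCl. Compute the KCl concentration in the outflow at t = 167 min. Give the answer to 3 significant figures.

2.09 mol/L

Accumulation = in − out for the solute gives V dC/dt = Q(C_in − C).
Rewrite as dC/dt + C/τ = C_in/τ, τ = V/Q = 54.930 min.
C approaches C_in exponentially: C(t) = C_in + (C₀ − C_in) e^(−t/τ).
C(167) = 2.20 + (0 − 2.20)·e^(−167/54.930) = 2.20 + (-2.2000)·0.047823 = 2.0948 mol/L.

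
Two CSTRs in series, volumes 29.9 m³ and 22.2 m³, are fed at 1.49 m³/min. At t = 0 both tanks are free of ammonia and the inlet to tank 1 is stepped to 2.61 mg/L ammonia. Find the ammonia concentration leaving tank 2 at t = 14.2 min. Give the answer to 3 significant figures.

0.517 mg/L

Species balance on tank i: dCᵢ/dt = (Cᵢ₋₁ − Cᵢ)/τᵢ with τᵢ = Vᵢ/Q.
τ₁ = 29.9/1.49 = 20.067 min; τ₂ = 22.2/1.49 = 14.899 min.
Tank 1: C₁ = C_in(1 − e^(−t/τ₁)). Tank 2 (τ₁ ≠ τ₂): C₂ = C_in[1 − (τ₁ e^(−t/τ₁) − τ₂ e^(−t/τ₂))/(τ₁ − τ₂)].
At t = 14.2: e^(−t/τ₁) = 0.49281, e^(−t/τ₂) = 0.38556.
C₂ = 2.61·[1 − (20.067·0.49281 − 14.899·0.38556)/(5.1678)] = 2.61·0.19796 = 0.51667 mg/L.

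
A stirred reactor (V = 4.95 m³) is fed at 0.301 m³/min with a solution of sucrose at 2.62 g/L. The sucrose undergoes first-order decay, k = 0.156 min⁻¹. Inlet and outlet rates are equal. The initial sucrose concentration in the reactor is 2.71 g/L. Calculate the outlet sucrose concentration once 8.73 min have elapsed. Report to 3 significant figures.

1.03 g/L

Species balance: V dC/dt = Q C_in − Q C − k V C.
This is linear with rate a = Q/V + k = 0.21681 min⁻¹.
C_ss = Q C_in/(Q + kV) = 0.73483 g/L; C(t) = C_ss + (C₀ − C_ss) e^(−a t).
C(8.73) = 0.73483 + (1.9752)·e^(−0.21681·8.73) = 0.73483 + (1.9752)·0.15066 = 1.0324 g/L.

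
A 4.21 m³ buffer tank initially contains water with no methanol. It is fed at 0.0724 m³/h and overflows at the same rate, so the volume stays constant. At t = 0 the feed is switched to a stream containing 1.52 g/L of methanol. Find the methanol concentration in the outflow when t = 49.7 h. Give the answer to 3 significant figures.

Transient balance on the dissolved component: V dC/dt = Q(C_in − C).
So dC/dt = (C_in − C)/τ with τ = V/Q = 4.21/0.0724 = 58.149 h.
This is linear first-order; C(t) = C_in + (C₀ − C_in) e^(−t/τ).
C(49.7) = 1.52 + (0 − 1.52)·e^(−49.7/58.149) = 1.52 + (-1.5200)·0.42541 = 0.87337 g/L.

0.873 g/L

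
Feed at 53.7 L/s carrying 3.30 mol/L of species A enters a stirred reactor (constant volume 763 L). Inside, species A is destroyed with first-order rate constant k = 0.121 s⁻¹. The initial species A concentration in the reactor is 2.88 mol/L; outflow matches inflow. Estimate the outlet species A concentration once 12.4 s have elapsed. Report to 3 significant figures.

1.37 mol/L

V dC/dt = Q(C_in − C) − k V C.
This is linear with rate a = Q/V + k = 0.19138 s⁻¹.
C_ss = Q C_in/(Q + kV) = 1.2136 mol/L; C(t) = C_ss + (C₀ − C_ss) e^(−a t).
C(12.4) = 1.2136 + (1.6664)·e^(−0.19138·12.4) = 1.2136 + (1.6664)·0.093190 = 1.3689 mol/L.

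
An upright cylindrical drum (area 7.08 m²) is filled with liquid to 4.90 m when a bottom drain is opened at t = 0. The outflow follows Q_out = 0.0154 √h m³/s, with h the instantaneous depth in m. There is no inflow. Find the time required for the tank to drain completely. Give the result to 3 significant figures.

With no inflow, A dh/dt = −0.0154 √h.
∫ h^(−1/2) dh = −(0.0154/A) ∫ dt, giving 2√h = 2√h₀ − (0.0154/A) t.
Tank is empty when √h = 0: t_empty = 2A√h₀/0.0154.
t_empty = 2·7.08·√4.90/0.0154 = 14.160·2.2136/0.0154 = 2035.4 s.

2040 s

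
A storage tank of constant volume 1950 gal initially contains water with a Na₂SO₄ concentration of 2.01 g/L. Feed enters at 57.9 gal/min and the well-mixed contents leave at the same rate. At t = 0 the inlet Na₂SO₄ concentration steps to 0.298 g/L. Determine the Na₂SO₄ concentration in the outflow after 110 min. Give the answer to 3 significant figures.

Unsteady species balance (constant V, well mixed): V dC/dt = Q(C_in − C).
Rewrite as dC/dt + C/τ = C_in/τ, τ = V/Q = 33.679 min.
This is linear first-order; C(t) = C_in + (C₀ − C_in) e^(−t/τ).
C(110) = 0.298 + (2.01 − 0.298)·e^(−110/33.679) = 0.298 + (1.7120)·0.038153 = 0.36332 g/L.

0.363 g/L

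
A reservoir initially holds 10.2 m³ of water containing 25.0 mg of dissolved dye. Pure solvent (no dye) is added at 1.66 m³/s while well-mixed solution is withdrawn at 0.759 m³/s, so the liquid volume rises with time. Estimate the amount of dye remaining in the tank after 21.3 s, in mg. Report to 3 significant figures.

Total volume: dV/dt = Q_in − Q_out = 0.90100 m³/s, so V(t) = 10.2 + 0.90100 t and V(21.3) = 29.391 m³.
Species balance (pure solvent in): dm/dt = −Q_out · m/V(t).
dm/m = −Q_out dt/(V₀ + 0.90100 t); integrating gives ln(m/m₀) = −(Q_out/(Q_in−Q_out)) ln(V/V₀).
m = m₀ (V₀/V)^(Q_out/(Q_in−Q_out)) = 25.0 × (10.2/29.391)^(0.84240) = 10.251 mg.

10.3 mg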